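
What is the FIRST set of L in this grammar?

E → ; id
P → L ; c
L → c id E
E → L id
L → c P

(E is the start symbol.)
{ 'c' }

From L → c id E:
  - c is a terminal: add 'c' and stop
From L → c P:
  - c is a terminal: add 'c' and stop

Collecting: FIRST(L) = { 'c' }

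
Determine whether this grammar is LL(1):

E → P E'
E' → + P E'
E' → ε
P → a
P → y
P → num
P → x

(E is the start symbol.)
Yes, the grammar is LL(1).

A grammar is LL(1) if for each non-terminal N with multiple productions, the predict sets of those productions are pairwise disjoint, where PREDICT(N → α) = (FIRST(α) \ {ε}) ∪ (FOLLOW(N) if α ⇒* ε).

Relevant sets:
  FOLLOW(E') = { $ }

For E':
  PREDICT(E' → '+' P E') = { '+' }
  PREDICT(E' → ε) = { $ }
For P:
  PREDICT(P → a) = { 'a' }
  PREDICT(P → y) = { 'y' }
  PREDICT(P → num) = { 'num' }
  PREDICT(P → x) = { 'x' }
E has a single production, so nothing to check there.

All predict sets are disjoint. The grammar IS LL(1).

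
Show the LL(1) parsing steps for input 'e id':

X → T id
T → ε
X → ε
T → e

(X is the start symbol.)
LL(1) parsing maintains a stack (initially the start symbol over $) and the input. At each step: if the stack top is a terminal, match it against the current input token; if it is a non-terminal N, replace it with the RHS of M[N, lookahead] (the unique production whose predict set contains the lookahead).

Stack is shown with the top on the left.

Stack   Input   Action
----------------------
X $     e id $  output X → T id
T id $  e id $  output T → e
e id $  e id $  match 'e'
id $    id $    match 'id'
$       $       accept

The string is accepted.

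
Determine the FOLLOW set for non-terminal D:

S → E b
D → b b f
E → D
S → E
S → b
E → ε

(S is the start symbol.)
In E → D: D is at the end, add FOLLOW(E)

The FOLLOW sets referred to above (computed the same way, to a fixed point):
  FOLLOW(E) = { $, 'b' }

Taking the union: FOLLOW(D) = { $, 'b' }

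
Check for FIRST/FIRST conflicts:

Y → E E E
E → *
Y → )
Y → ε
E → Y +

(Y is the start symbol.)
A FIRST/FIRST conflict occurs when two productions N → α and N → β for the same non-terminal have FIRST(α) ∩ FIRST(β) ≠ ∅ (with ε ∈ FIRST of a nullable right-hand side, so two nullable alternatives also conflict).

FIRST sets of the non-terminals at (or reachable through a nullable prefix from) the front of some alternative:
  FIRST(E) = { ')', '*', '+' }
  FIRST(Y) = { ')', '*', '+', ε }

Productions for Y:
  Y → E E E: FIRST = { ')', '*', '+' }
  Y → ): FIRST = { ')' }
  Y → ε: FIRST = { ε }
Productions for E:
  E → *: FIRST = { '*' }
  E → Y +: FIRST = { ')', '*', '+' }

Conflict for Y: Y → E E E and Y → )
  Overlap: { ')' }
Conflict for E: E → * and E → Y +
  Overlap: { '*' }

Answer: Yes. Y → E E E / Y → ')' on { ')' }; E → '*' / E → Y '+' on { '*' }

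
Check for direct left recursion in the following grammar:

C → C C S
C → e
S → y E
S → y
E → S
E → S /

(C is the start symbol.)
Yes, C is left-recursive

C → C C S: LEFT RECURSIVE (starts with C)
C → e: starts with e
S → y E: starts with y
S → y: starts with y
E → S: starts with S
E → S /: starts with S

The grammar has direct left recursion on: C.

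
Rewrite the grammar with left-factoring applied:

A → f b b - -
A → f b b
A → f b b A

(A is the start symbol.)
A → f b b A'
A' → - -
A' → ε
A' → A

Left-factoring transforms A → αβ₁ | αβ₂ into A → αA' and A' → β₁ | β₂
(α is the longest common prefix among the alternatives). Repeat until
no nonterminal has two alternatives with a common prefix.

Round 1: A has alternatives sharing prefix 'f b b'. Introduce A': A → f b b A'
  Add: A' → - -
  Add: A' → ε
  Add: A' → A

No remaining common prefixes — done.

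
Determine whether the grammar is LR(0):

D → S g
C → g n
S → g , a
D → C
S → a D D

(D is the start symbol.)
A grammar is LR(0) if no state in the canonical LR(0) collection has:
  - both a shift item (dot before a terminal) and a complete item (shift-reduce conflict), or
  - two or more complete items (reduce-reduce conflict; the accept item [D' → D .] counts as a complete item here).

Augment with D' → D and build the canonical LR(0) collection (I0 = CLOSURE({[D' → . D]}), then GOTO on every symbol after a dot until no new states appear). It has 12 states:
  I0: { [C → . g n], [D → . C], [D → . S g], [D' → . D], [S → . a D D], [S → . g , a] }  — shift
  I1: { [D → C .] }  — reduce
  I2: { [D' → D .] }  — accept
  I3: { [D → S . g] }  — shift
  I4: { [C → . g n], [D → . C], [D → . S g], [S → . a D D], [S → . g , a], [S → a . D D] }  — shift
  I5: { [C → g . n], [S → g . , a] }  — shift
  I6: { [S → g , . a] }  — shift
  I7: { [C → g n .] }  — reduce
  I8: { [S → g , a .] }  — reduce
  I9: { [C → . g n], [D → . C], [D → . S g], [S → . a D D], [S → . g , a], [S → a D . D] }  — shift
  I10: { [S → a D D .] }  — reduce
  I11: { [D → S g .] }  — reduce

Every state is either a pure shift/goto state or contains exactly one complete item and nothing to shift — no conflicts. The grammar is LR(0).

Answer: Yes, the grammar is LR(0)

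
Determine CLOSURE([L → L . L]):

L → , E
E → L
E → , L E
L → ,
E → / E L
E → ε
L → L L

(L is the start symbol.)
To compute CLOSURE, for each item [A → α.Bβ] where B is a non-terminal, add [B → .γ] for all productions B → γ; repeat for the newly added items until nothing changes.

Start with: [L → L . L]
  [L → L . L] has the dot before L: add [L → . , E], [L → . ,], [L → . L L]
No further items can be added.

CLOSURE = { [L → . , E], [L → . ,], [L → . L L], [L → L . L] }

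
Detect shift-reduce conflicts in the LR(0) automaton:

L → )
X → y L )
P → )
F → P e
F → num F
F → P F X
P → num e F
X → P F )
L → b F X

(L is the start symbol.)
No shift-reduce conflicts

A shift-reduce conflict occurs when an LR(0) state has both:
  - a complete (reduce) item [A → α .] (dot at the end), and
  - a shift item [B → β . c γ] (dot before a terminal).

Augment with L' → L and build the canonical LR(0) collection (I0 = CLOSURE({[L' → . L]}), then GOTO on every symbol after a dot until no new states appear). It has 22 states:
  I0: { [L → . )], [L → . b F X], [L' → . L] }  — shift
  I1: { [L → ) .] }  — reduce
  I2: { [L' → L .] }  — accept
  I3: { [F → . P F X], [F → . P e], [F → . num F], [L → b . F X], [P → . )], [P → . num e F] }  — shift
  I4: { [P → ) .] }  — reduce
  I5: { [L → b F . X], [P → . )], [P → . num e F], [X → . P F )], [X → . y L )] }  — shift
  I6: { [F → . P F X], [F → . P e], [F → . num F], [F → P . F X], [F → P . e], [P → . )], [P → . num e F] }  — shift
  I7: { [F → . P F X], [F → . P e], [F → . num F], [F → num . F], [P → . )], [P → . num e F], [P → num . e F] }  — shift
  I8: { [F → num F .] }  — reduce
  I9: { [F → . P F X], [F → . P e], [F → . num F], [P → . )], [P → . num e F], [P → num e . F] }  — shift
  I10: { [P → num e F .] }  — reduce
  I11: { [F → P F . X], [P → . )], [P → . num e F], [X → . P F )], [X → . y L )] }  — shift
  I12: { [F → P e .] }  — reduce
  I13: { [F → . P F X], [F → . P e], [F → . num F], [P → . )], [P → . num e F], [X → P . F )] }  — shift
  I14: { [F → P F X .] }  — reduce
  I15: { [P → num . e F] }  — shift
  I16: { [L → . )], [L → . b F X], [X → y . L )] }  — shift
  I17: { [X → y L . )] }  — shift
  I18: { [X → y L ) .] }  — reduce
  I19: { [X → P F . )] }  — shift
  I20: { [X → P F ) .] }  — reduce
  I21: { [L → b F X .] }  — reduce

No state contains both a complete item and a shift item.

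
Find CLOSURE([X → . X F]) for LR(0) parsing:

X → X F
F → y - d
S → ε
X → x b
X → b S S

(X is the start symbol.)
Start with: [X → . X F]
  [X → . X F] has the dot before X: add [X → . x b], [X → . b S S]
No further items can be added.

CLOSURE = { [X → . X F], [X → . b S S], [X → . x b] }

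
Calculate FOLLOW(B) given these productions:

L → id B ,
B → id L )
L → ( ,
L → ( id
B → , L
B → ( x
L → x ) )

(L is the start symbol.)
To compute FOLLOW(B), find every occurrence of B on a right-hand side N → α B β: add FIRST(β) \ {ε}, and if β is empty or nullable also add FOLLOW(N). Iterate to a fixed point.

In L → id B ,: B is followed by ',', add FIRST(',') \ {ε} = { ',' }

Taking the union: FOLLOW(B) = { ',' }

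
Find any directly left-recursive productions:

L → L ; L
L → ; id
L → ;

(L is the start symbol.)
Yes, L is left-recursive

L → L ; L: LEFT RECURSIVE (starts with L)
L → ; id: starts with ';'
L → ;: starts with ';'

The grammar has direct left recursion on: L.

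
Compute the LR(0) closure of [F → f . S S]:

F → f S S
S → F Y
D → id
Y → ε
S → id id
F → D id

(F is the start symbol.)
To compute CLOSURE, for each item [A → α.Bβ] where B is a non-terminal, add [B → .γ] for all productions B → γ; repeat for the newly added items until nothing changes.

Start with: [F → f . S S]
  [F → f . S S] has the dot before S: add [S → . F Y], [S → . id id]
  [S → . F Y] has the dot before F: add [F → . f S S], [F → . D id]
  [F → . D id] has the dot before D: add [D → . id]
No further items can be added.

CLOSURE = { [D → . id], [F → . D id], [F → . f S S], [F → f . S S], [S → . F Y], [S → . id id] }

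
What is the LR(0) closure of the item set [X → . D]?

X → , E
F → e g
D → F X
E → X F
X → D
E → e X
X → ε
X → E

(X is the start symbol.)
{ [D → . F X], [F → . e g], [X → . D] }

To compute CLOSURE, for each item [A → α.Bβ] where B is a non-terminal, add [B → .γ] for all productions B → γ; repeat for the newly added items until nothing changes.

Start with: [X → . D]
  [X → . D] has the dot before D: add [D → . F X]
  [D → . F X] has the dot before F: add [F → . e g]
No further items can be added.

CLOSURE = { [D → . F X], [F → . e g], [X → . D] }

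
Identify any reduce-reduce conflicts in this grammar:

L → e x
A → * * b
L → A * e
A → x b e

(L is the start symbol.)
Augment with L' → L and build the canonical LR(0) collection (I0 = CLOSURE({[L' → . L]}), then GOTO on every symbol after a dot until no new states appear). It has 13 states:
  I0: { [A → . * * b], [A → . x b e], [L → . A * e], [L → . e x], [L' → . L] }  — shift
  I1: { [A → * . * b] }  — shift
  I2: { [L → A . * e] }  — shift
  I3: { [L' → L .] }  — accept
  I4: { [L → e . x] }  — shift
  I5: { [A → x . b e] }  — shift
  I6: { [A → x b . e] }  — shift
  I7: { [A → x b e .] }  — reduce
  I8: { [L → e x .] }  — reduce
  I9: { [L → A * . e] }  — shift
  I10: { [L → A * e .] }  — reduce
  I11: { [A → * * . b] }  — shift
  I12: { [A → * * b .] }  — reduce

No state contains more than one complete item.

Answer: No reduce-reduce conflicts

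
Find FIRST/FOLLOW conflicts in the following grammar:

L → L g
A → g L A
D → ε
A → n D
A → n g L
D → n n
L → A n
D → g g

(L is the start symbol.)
Yes. D → n n with FOLLOW(D) on { 'n' }

Nullable non-terminals: D.

D: nullable alternative(s) D → ε; FOLLOW(D) = { 'n' }
  D → ε: FIRST \ {ε} = { } — this is the only nullable alternative, skip
  D → n n: FIRST \ {ε} = { 'n' } — overlaps FOLLOW(D) on { 'n' }: CONFLICT
  D → g g: FIRST \ {ε} = { 'g' } — disjoint from FOLLOW(D)

A, L have no nullable alternative, so no FIRST/FOLLOW check is needed there.

So the grammar has 1 FIRST/FOLLOW conflict (marked CONFLICT above).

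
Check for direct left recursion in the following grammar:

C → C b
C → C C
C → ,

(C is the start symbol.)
Direct left recursion occurs when N → N α for some non-terminal N (the right-hand side begins with the left-hand side itself).

C → C b: LEFT RECURSIVE (starts with C)
C → C C: LEFT RECURSIVE (starts with C)
C → ,: starts with ','

The grammar has direct left recursion on: C.

Answer: Yes, C is left-recursive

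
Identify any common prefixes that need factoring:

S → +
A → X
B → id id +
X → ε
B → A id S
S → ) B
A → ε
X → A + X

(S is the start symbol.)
No, left-factoring is not needed

Left-factoring is needed when two productions for the same non-terminal
share a common prefix on the right-hand side.

Productions for S:
  S → +
  S → ) B
Productions for A:
  A → X
  A → ε
Productions for B:
  B → id id +
  B → A id S
Productions for X:
  X → ε
  X → A + X

No common prefixes found.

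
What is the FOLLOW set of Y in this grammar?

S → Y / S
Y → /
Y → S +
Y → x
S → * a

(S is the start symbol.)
{ '/' }

To compute FOLLOW(Y), find every occurrence of Y on a right-hand side N → α Y β: add FIRST(β) \ {ε}, and if β is empty or nullable also add FOLLOW(N). Iterate to a fixed point.

In S → Y / S: Y is followed by '/' S, add FIRST('/' S) \ {ε} = { '/' }

Taking the union: FOLLOW(Y) = { '/' }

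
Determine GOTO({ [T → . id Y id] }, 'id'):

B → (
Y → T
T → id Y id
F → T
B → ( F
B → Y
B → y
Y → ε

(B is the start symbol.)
{ [T → . id Y id], [T → id . Y id], [Y → . T], [Y → .] }

GOTO(I, 'id') = CLOSURE({ [A → αX.β] : [A → α.Xβ] ∈ I, X = 'id' })

Items with dot before 'id', with the dot advanced:
  [T → . id Y id] → [T → id . Y id]
Closure of the advanced items:
  [T → id . Y id] has the dot before Y: add [Y → . T], [Y → .]
  [Y → . T] has the dot before T: add [T → . id Y id]

GOTO = { [T → . id Y id], [T → id . Y id], [Y → . T], [Y → .] }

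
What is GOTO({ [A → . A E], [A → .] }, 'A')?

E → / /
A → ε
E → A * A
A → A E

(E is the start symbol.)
{ [A → . A E], [A → .], [A → A . E], [E → . / /], [E → . A * A] }

GOTO(I, 'A') = CLOSURE({ [A → αX.β] : [A → α.Xβ] ∈ I, X = 'A' })

Items with dot before 'A', with the dot advanced:
  [A → . A E] → [A → A . E]
Closure of the advanced items:
  [A → A . E] has the dot before E: add [E → . / /], [E → . A * A]
  [E → . A * A] has the dot before A: add [A → .], [A → . A E]

GOTO = { [A → . A E], [A → .], [A → A . E], [E → . / /], [E → . A * A] }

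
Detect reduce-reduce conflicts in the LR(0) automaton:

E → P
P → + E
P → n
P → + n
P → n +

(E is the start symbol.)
A reduce-reduce conflict occurs when an LR(0) state has two complete items [A → α .] and [B → β .] — both call for a reduction, and with no lookahead the parser cannot choose between them.

Augment with E' → E and build the canonical LR(0) collection (I0 = CLOSURE({[E' → . E]}), then GOTO on every symbol after a dot until no new states appear). It has 8 states:
  I0: { [E → . P], [E' → . E], [P → . + E], [P → . + n], [P → . n +], [P → . n] }  — shift
  I1: { [E → . P], [P → + . E], [P → + . n], [P → . + E], [P → . + n], [P → . n +], [P → . n] }  — shift
  I2: { [E' → E .] }  — accept
  I3: { [E → P .] }  — reduce
  I4: { [P → n . +], [P → n .] }  — shift, reduce
  I5: { [P → n + .] }  — reduce
  I6: { [P → + E .] }  — reduce
  I7: { [P → + n .], [P → n . +], [P → n .] }  — shift, 2 reduces

I7 contains complete items [P → + n .], [P → n .] — reduce-reduce conflict.

Answer: Yes — I7: [P → + n .] vs [P → n .]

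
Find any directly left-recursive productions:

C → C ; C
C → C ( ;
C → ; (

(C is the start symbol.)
C → C ; C: LEFT RECURSIVE (starts with C)
C → C ( ;: LEFT RECURSIVE (starts with C)
C → ; (: starts with ';'

The grammar has direct left recursion on: C.

Answer: Yes, C is left-recursive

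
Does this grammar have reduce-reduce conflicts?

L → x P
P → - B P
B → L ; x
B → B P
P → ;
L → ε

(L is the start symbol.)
Yes — I10: [B → B P .] vs [P → - B P .]

A reduce-reduce conflict occurs when an LR(0) state has two complete items [A → α .] and [B → β .] — both call for a reduction, and with no lookahead the parser cannot choose between them.

Augment with L' → L and build the canonical LR(0) collection (I0 = CLOSURE({[L' → . L]}), then GOTO on every symbol after a dot until no new states appear). It has 11 states:
  I0: { [L → . x P], [L → .], [L' → . L] }  — shift, reduce
  I1: { [L' → L .] }  — accept
  I2: { [L → x . P], [P → . - B P], [P → . ;] }  — shift
  I3: { [B → . B P], [B → . L ; x], [L → . x P], [L → .], [P → - . B P] }  — shift, reduce
  I4: { [P → ; .] }  — reduce
  I5: { [L → x P .] }  — reduce
  I6: { [B → B . P], [P → - B . P], [P → . - B P], [P → . ;] }  — shift
  I7: { [B → L . ; x] }  — shift
  I8: { [B → L ; . x] }  — shift
  I9: { [B → L ; x .] }  — reduce
  I10: { [B → B P .], [P → - B P .] }  — 2 reduces

I10 contains complete items [B → B P .], [P → - B P .] — reduce-reduce conflict.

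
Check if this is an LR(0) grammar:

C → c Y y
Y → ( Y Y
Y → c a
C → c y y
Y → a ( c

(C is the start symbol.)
A grammar is LR(0) if no state in the canonical LR(0) collection has:
  - both a shift item (dot before a terminal) and a complete item (shift-reduce conflict), or
  - two or more complete items (reduce-reduce conflict; the accept item [C' → C .] counts as a complete item here).

Augment with C' → C and build the canonical LR(0) collection (I0 = CLOSURE({[C' → . C]}), then GOTO on every symbol after a dot until no new states appear). It has 15 states:
  I0: { [C → . c Y y], [C → . c y y], [C' → . C] }  — shift
  I1: { [C' → C .] }  — accept
  I2: { [C → c . Y y], [C → c . y y], [Y → . ( Y Y], [Y → . a ( c], [Y → . c a] }  — shift
  I3: { [Y → ( . Y Y], [Y → . ( Y Y], [Y → . a ( c], [Y → . c a] }  — shift
  I4: { [C → c Y . y] }  — shift
  I5: { [Y → a . ( c] }  — shift
  I6: { [Y → c . a] }  — shift
  I7: { [C → c y . y] }  — shift
  I8: { [C → c y y .] }  — reduce
  I9: { [Y → c a .] }  — reduce
  I10: { [Y → a ( . c] }  — shift
  I11: { [Y → a ( c .] }  — reduce
  I12: { [C → c Y y .] }  — reduce
  I13: { [Y → ( Y . Y], [Y → . ( Y Y], [Y → . a ( c], [Y → . c a] }  — shift
  I14: { [Y → ( Y Y .] }  — reduce

Every state is either a pure shift/goto state or contains exactly one complete item and nothing to shift — no conflicts. The grammar is LR(0).

Answer: Yes, the grammar is LR(0)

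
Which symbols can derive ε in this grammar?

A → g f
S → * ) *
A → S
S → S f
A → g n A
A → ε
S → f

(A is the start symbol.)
ε-productions: A → ε
So A is immediately nullable.
No further non-terminal can be added: every production for the remaining non-terminals contains a terminal or a non-nullable non-terminal.
Nullable = { 'A' }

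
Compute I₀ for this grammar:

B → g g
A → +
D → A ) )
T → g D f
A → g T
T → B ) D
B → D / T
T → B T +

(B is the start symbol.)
First, augment the grammar with B' → B
I₀ = CLOSURE({ [B' → . B] }):
  [B' → . B] has the dot before B: add [B → . g g], [B → . D / T]
  [B → . D / T] has the dot before D: add [D → . A ) )]
  [D → . A ) )] has the dot before A: add [A → . +], [A → . g T]
No further items can be added.

I₀ = { [A → . +], [A → . g T], [B → . D / T], [B → . g g], [B' → . B], [D → . A ) )] }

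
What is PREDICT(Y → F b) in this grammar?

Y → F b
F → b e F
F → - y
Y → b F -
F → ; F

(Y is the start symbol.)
PREDICT(Y → F b) = (FIRST(RHS) \ {ε}) ∪ (FOLLOW(Y) if ε ∈ FIRST(RHS), i.e. RHS ⇒* ε)
FIRST(F) = { '-', ';', 'b' }
FIRST(F b) = { '-', ';', 'b' }
ε ∉ FIRST(F b), so FOLLOW(Y) is not added.
PREDICT(Y → F b) = { '-', ';', 'b' }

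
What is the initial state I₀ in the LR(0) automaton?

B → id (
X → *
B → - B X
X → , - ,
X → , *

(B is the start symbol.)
{ [B → . - B X], [B → . id (], [B' → . B] }

First, augment the grammar with B' → B
I₀ = CLOSURE({ [B' → . B] }):
  [B' → . B] has the dot before B: add [B → . id (], [B → . - B X]
No further items can be added.

I₀ = { [B → . - B X], [B → . id (], [B' → . B] }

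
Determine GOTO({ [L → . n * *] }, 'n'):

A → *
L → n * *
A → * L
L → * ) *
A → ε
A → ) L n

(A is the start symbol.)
GOTO(I, 'n') = CLOSURE({ [A → αX.β] : [A → α.Xβ] ∈ I, X = 'n' })

Items with dot before 'n', with the dot advanced:
  [L → . n * *] → [L → n . * *]
Closure adds nothing (no advanced item has the dot before a non-terminal).

GOTO = { [L → n . * *] }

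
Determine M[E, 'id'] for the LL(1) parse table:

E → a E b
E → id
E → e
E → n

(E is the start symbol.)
E → id

To find M[E, 'id'], we find productions for E where 'id' is in the predict set (PREDICT(N → α) = (FIRST(α) \ {ε}) ∪ (FOLLOW(N) if α ⇒* ε)).

E → a E b: PREDICT = { 'a' }
E → id: PREDICT = { 'id' }
  'id' is in predict set, so this production goes in M[E, 'id']
E → e: PREDICT = { 'e' }
E → n: PREDICT = { 'n' }

M[E, 'id'] = E → id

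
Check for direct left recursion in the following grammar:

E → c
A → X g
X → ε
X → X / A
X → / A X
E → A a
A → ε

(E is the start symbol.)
Yes, X is left-recursive

Direct left recursion occurs when N → N α for some non-terminal N (the right-hand side begins with the left-hand side itself).

E → c: starts with c
A → X g: starts with X
X → ε: starts with ε
X → X / A: LEFT RECURSIVE (starts with X)
X → / A X: starts with '/'
E → A a: starts with A
A → ε: starts with ε

The grammar has direct left recursion on: X.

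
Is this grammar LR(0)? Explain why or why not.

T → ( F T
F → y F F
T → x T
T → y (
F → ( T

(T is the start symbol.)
Yes, the grammar is LR(0)

Augment with T' → T and build the canonical LR(0) collection (I0 = CLOSURE({[T' → . T]}), then GOTO on every symbol after a dot until no new states appear). It has 14 states:
  I0: { [T → . ( F T], [T → . x T], [T → . y (], [T' → . T] }  — shift
  I1: { [F → . ( T], [F → . y F F], [T → ( . F T] }  — shift
  I2: { [T' → T .] }  — accept
  I3: { [T → . ( F T], [T → . x T], [T → . y (], [T → x . T] }  — shift
  I4: { [T → y . (] }  — shift
  I5: { [T → y ( .] }  — reduce
  I6: { [T → x T .] }  — reduce
  I7: { [F → ( . T], [T → . ( F T], [T → . x T], [T → . y (] }  — shift
  I8: { [T → ( F . T], [T → . ( F T], [T → . x T], [T → . y (] }  — shift
  I9: { [F → . ( T], [F → . y F F], [F → y . F F] }  — shift
  I10: { [F → . ( T], [F → . y F F], [F → y F . F] }  — shift
  I11: { [F → y F F .] }  — reduce
  I12: { [T → ( F T .] }  — reduce
  I13: { [F → ( T .] }  — reduce

Every state is either a pure shift/goto state or contains exactly one complete item and nothing to shift — no conflicts. The grammar is LR(0).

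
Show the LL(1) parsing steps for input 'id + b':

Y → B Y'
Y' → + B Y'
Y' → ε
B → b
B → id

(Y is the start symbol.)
Stack is shown with the top on the left.

Stack     Input     Action
--------------------------
Y $       id + b $  output Y → B Y'
B Y' $    id + b $  output B → id
id Y' $   id + b $  match 'id'
Y' $      + b $     output Y' → + B Y'
+ B Y' $  + b $     match '+'
B Y' $    b $       output B → b
b Y' $    b $       match 'b'
Y' $      $         output Y' → ε
$         $         accept

The string is accepted.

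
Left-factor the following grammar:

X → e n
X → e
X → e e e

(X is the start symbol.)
X → e X'
X' → n
X' → ε
X' → e e

Left-factoring transforms A → αβ₁ | αβ₂ into A → αA' and A' → β₁ | β₂
(α is the longest common prefix among the alternatives). Repeat until
no nonterminal has two alternatives with a common prefix.

Round 1: X has alternatives sharing prefix 'e'. Introduce X': X → e X'
  Add: X' → n
  Add: X' → ε
  Add: X' → e e

No remaining common prefixes — done.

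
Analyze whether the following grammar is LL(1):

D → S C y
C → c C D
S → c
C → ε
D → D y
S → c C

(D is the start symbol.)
No. Predict set conflict for D: { 'c' }

A grammar is LL(1) if for each non-terminal N with multiple productions, the predict sets of those productions are pairwise disjoint, where PREDICT(N → α) = (FIRST(α) \ {ε}) ∪ (FOLLOW(N) if α ⇒* ε).

Relevant sets:
  FIRST(S) = { 'c' }
  FIRST(D) = { 'c' }
  FOLLOW(C) = { 'c', 'y' }

For D:
  PREDICT(D → S C y) = { 'c' }
  PREDICT(D → D y) = { 'c' }
For C:
  PREDICT(C → c C D) = { 'c' }
  PREDICT(C → ε) = { 'c', 'y' }
For S:
  PREDICT(S → c) = { 'c' }
  PREDICT(S → c C) = { 'c' }

Conflict found: Predict set conflict for D: { 'c' }
The grammar is NOT LL(1).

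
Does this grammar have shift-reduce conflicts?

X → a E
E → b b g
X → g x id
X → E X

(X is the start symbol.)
No shift-reduce conflicts

A shift-reduce conflict occurs when an LR(0) state has both:
  - a complete (reduce) item [A → α .] (dot at the end), and
  - a shift item [B → β . c γ] (dot before a terminal).

Augment with X' → X and build the canonical LR(0) collection (I0 = CLOSURE({[X' → . X]}), then GOTO on every symbol after a dot until no new states appear). It has 12 states:
  I0: { [E → . b b g], [X → . E X], [X → . a E], [X → . g x id], [X' → . X] }  — shift
  I1: { [E → . b b g], [X → . E X], [X → . a E], [X → . g x id], [X → E . X] }  — shift
  I2: { [X' → X .] }  — accept
  I3: { [E → . b b g], [X → a . E] }  — shift
  I4: { [E → b . b g] }  — shift
  I5: { [X → g . x id] }  — shift
  I6: { [X → g x . id] }  — shift
  I7: { [X → g x id .] }  — reduce
  I8: { [E → b b . g] }  — shift
  I9: { [E → b b g .] }  — reduce
  I10: { [X → a E .] }  — reduce
  I11: { [X → E X .] }  — reduce

No state contains both a complete item and a shift item.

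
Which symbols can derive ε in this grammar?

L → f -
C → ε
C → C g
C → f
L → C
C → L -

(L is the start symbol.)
{ 'C', 'L' }

A non-terminal is nullable if it can derive ε (the empty string): either it has an ε-production, or it has a production whose right-hand side consists entirely of nullable non-terminals.

ε-productions: C → ε
So C is immediately nullable.
L → C: every symbol on the right is nullable, so L is nullable too.
Every non-terminal is now nullable.
Nullable = { 'C', 'L' }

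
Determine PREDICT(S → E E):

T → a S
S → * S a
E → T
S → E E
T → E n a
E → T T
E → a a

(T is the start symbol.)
PREDICT(S → E E) = (FIRST(RHS) \ {ε}) ∪ (FOLLOW(S) if ε ∈ FIRST(RHS), i.e. RHS ⇒* ε)
FIRST(E) = { 'a' }
FIRST(E E) = { 'a' }
ε ∉ FIRST(E E), so FOLLOW(S) is not added.
PREDICT(S → E E) = { 'a' }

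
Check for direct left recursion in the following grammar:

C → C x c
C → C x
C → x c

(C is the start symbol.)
Direct left recursion occurs when N → N α for some non-terminal N (the right-hand side begins with the left-hand side itself).

C → C x c: LEFT RECURSIVE (starts with C)
C → C x: LEFT RECURSIVE (starts with C)
C → x c: starts with x

The grammar has direct left recursion on: C.

Answer: Yes, C is left-recursive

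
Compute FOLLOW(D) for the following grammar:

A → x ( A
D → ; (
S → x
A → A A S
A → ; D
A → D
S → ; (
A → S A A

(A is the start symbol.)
To compute FOLLOW(D), find every occurrence of D on a right-hand side N → α D β: add FIRST(β) \ {ε}, and if β is empty or nullable also add FOLLOW(N). Iterate to a fixed point.

In A → ; D: D is at the end, add FOLLOW(A)
In A → D: D is at the end, add FOLLOW(A)

The FOLLOW sets referred to above (computed the same way, to a fixed point):
  FOLLOW(A) = { $, ';', 'x' }

Taking the union: FOLLOW(D) = { $, ';', 'x' }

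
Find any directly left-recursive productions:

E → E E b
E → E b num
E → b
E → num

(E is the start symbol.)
E → E E b: LEFT RECURSIVE (starts with E)
E → E b num: LEFT RECURSIVE (starts with E)
E → b: starts with b
E → num: starts with num

The grammar has direct left recursion on: E.

Answer: Yes, E is left-recursive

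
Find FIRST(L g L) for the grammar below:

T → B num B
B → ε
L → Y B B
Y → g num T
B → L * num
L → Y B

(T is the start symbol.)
{ 'g' }

FIRST sets of the non-terminals involved (from the grammar, by fixed-point iteration):
  FIRST(L) = { 'g' }

To compute FIRST(L g L), process the symbols left to right:
Symbol L is a non-terminal. Add FIRST(L) \ {ε} = { 'g' }
L is not nullable (ε ∉ FIRST(L)), so stop here.
FIRST(L g L) = { 'g' }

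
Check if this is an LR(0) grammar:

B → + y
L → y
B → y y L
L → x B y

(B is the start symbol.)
A grammar is LR(0) if no state in the canonical LR(0) collection has:
  - both a shift item (dot before a terminal) and a complete item (shift-reduce conflict), or
  - two or more complete items (reduce-reduce conflict; the accept item [B' → B .] counts as a complete item here).

Augment with B' → B and build the canonical LR(0) collection (I0 = CLOSURE({[B' → . B]}), then GOTO on every symbol after a dot until no new states appear). It has 11 states:
  I0: { [B → . + y], [B → . y y L], [B' → . B] }  — shift
  I1: { [B → + . y] }  — shift
  I2: { [B' → B .] }  — accept
  I3: { [B → y . y L] }  — shift
  I4: { [B → y y . L], [L → . x B y], [L → . y] }  — shift
  I5: { [B → y y L .] }  — reduce
  I6: { [B → . + y], [B → . y y L], [L → x . B y] }  — shift
  I7: { [L → y .] }  — reduce
  I8: { [L → x B . y] }  — shift
  I9: { [L → x B y .] }  — reduce
  I10: { [B → + y .] }  — reduce

Every state is either a pure shift/goto state or contains exactly one complete item and nothing to shift — no conflicts. The grammar is LR(0).

Answer: Yes, the grammar is LR(0)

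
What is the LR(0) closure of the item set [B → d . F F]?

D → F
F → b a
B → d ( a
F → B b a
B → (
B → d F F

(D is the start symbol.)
Start with: [B → d . F F]
  [B → d . F F] has the dot before F: add [F → . b a], [F → . B b a]
  [F → . B b a] has the dot before B: add [B → . d ( a], [B → . (], [B → . d F F]
No further items can be added.

CLOSURE = { [B → . (], [B → . d ( a], [B → . d F F], [B → d . F F], [F → . B b a], [F → . b a] }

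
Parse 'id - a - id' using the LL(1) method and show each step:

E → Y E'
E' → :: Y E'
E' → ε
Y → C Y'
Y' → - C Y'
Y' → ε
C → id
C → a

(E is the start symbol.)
Stack is shown with the top on the left.

Stack        Input          Action
----------------------------------
E $          id - a - id $  output E → Y E'
Y E' $       id - a - id $  output Y → C Y'
C Y' E' $    id - a - id $  output C → id
id Y' E' $   id - a - id $  match 'id'
Y' E' $      - a - id $     output Y' → - C Y'
- C Y' E' $  - a - id $     match '-'
C Y' E' $    a - id $       output C → a
a Y' E' $    a - id $       match 'a'
Y' E' $      - id $         output Y' → - C Y'
- C Y' E' $  - id $         match '-'
C Y' E' $    id $           output C → id
id Y' E' $   id $           match 'id'
Y' E' $      $              output Y' → ε
E' $         $              output E' → ε
$            $              accept

The string is accepted.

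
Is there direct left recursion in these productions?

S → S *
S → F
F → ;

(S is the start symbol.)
S → S *: LEFT RECURSIVE (starts with S)
S → F: starts with F
F → ;: starts with ';'

The grammar has direct left recursion on: S.

Answer: Yes, S is left-recursive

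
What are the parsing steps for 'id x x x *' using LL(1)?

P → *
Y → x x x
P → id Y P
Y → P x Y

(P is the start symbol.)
Stack is shown with the top on the left.

Stack      Input         Action
-------------------------------
P $        id x x x * $  output P → id Y P
id Y P $   id x x x * $  match 'id'
Y P $      x x x * $     output Y → x x x
x x x P $  x x x * $     match 'x'
x x P $    x x * $       match 'x'
x P $      x * $         match 'x'
P $        * $           output P → *
* $        * $           match '*'
$          $             accept

The string is accepted.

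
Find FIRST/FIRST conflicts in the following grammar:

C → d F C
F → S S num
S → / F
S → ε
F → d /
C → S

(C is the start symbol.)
No FIRST/FIRST conflicts.

FIRST sets of the non-terminals at (or reachable through a nullable prefix from) the front of some alternative:
  FIRST(S) = { '/', ε }

Productions for C:
  C → d F C: FIRST = { 'd' }
  C → S: FIRST = { '/', ε }
Productions for F:
  F → S S num: FIRST = { '/', 'num' }
  F → d /: FIRST = { 'd' }
Productions for S:
  S → / F: FIRST = { '/' }
  S → ε: FIRST = { ε }

All alternatives of each non-terminal have pairwise disjoint FIRST sets.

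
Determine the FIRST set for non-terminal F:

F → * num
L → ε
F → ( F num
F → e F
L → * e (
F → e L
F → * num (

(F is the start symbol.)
{ '(', '*', 'e' }

From F → * num:
  - '*' is a terminal: add '*' and stop
From F → ( F num:
  - '(' is a terminal: add '(' and stop
From F → e F:
  - e is a terminal: add 'e' and stop
From F → e L:
  - e is a terminal: add 'e' and stop
From F → * num (:
  - '*' is a terminal: add '*' and stop

Collecting: FIRST(F) = { '(', '*', 'e' }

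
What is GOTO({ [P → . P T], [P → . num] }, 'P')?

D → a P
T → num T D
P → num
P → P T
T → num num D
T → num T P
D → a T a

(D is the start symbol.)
{ [P → P . T], [T → . num T D], [T → . num T P], [T → . num num D] }

GOTO(I, 'P') = CLOSURE({ [A → αX.β] : [A → α.Xβ] ∈ I, X = 'P' })

Items with dot before 'P', with the dot advanced:
  [P → . P T] → [P → P . T]
Closure of the advanced items:
  [P → P . T] has the dot before T: add [T → . num T D], [T → . num num D], [T → . num T P]

GOTO = { [P → P . T], [T → . num T D], [T → . num T P], [T → . num num D] }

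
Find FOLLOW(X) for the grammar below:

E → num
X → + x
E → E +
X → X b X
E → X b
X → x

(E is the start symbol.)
To compute FOLLOW(X), find every occurrence of X on a right-hand side N → α X β: add FIRST(β) \ {ε}, and if β is empty or nullable also add FOLLOW(N). Iterate to a fixed point.

In X → X b X: X is followed by b X, add FIRST(b X) \ {ε} = { 'b' }
In X → X b X: X is at the end; this adds FOLLOW(X) to itself — nothing new
In E → X b: X is followed by b, add FIRST(b) \ {ε} = { 'b' }

Taking the union: FOLLOW(X) = { 'b' }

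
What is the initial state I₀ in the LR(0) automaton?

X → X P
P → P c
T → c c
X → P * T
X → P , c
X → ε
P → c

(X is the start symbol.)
{ [P → . P c], [P → . c], [X → . P * T], [X → . P , c], [X → . X P], [X → .], [X' → . X] }

First, augment the grammar with X' → X
I₀ = CLOSURE({ [X' → . X] }):
  [X' → . X] has the dot before X: add [X → . X P], [X → . P * T], [X → . P , c], [X → .]
  [X → . P * T] has the dot before P: add [P → . P c], [P → . c]
No further items can be added.

I₀ = { [P → . P c], [P → . c], [X → . P * T], [X → . P , c], [X → . X P], [X → .], [X' → . X] }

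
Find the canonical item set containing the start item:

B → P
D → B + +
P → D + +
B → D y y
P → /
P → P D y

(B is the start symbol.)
First, augment the grammar with B' → B
I₀ = CLOSURE({ [B' → . B] }):
  [B' → . B] has the dot before B: add [B → . P], [B → . D y y]
  [B → . P] has the dot before P: add [P → . D + +], [P → . /], [P → . P D y]
  [B → . D y y] has the dot before D: add [D → . B + +]
No further items can be added.

I₀ = { [B → . D y y], [B → . P], [B' → . B], [D → . B + +], [P → . /], [P → . D + +], [P → . P D y] }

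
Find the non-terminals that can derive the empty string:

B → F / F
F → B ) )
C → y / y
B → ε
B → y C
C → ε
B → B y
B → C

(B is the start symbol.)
{ 'B', 'C' }

ε-productions: B → ε, C → ε
So B, C are immediately nullable.
No further non-terminal can be added: every production for the remaining non-terminals contains a terminal or a non-nullable non-terminal.
Nullable = { 'B', 'C' }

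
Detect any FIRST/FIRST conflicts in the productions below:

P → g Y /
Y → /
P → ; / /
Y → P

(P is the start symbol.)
A FIRST/FIRST conflict occurs when two productions N → α and N → β for the same non-terminal have FIRST(α) ∩ FIRST(β) ≠ ∅ (with ε ∈ FIRST of a nullable right-hand side, so two nullable alternatives also conflict).

FIRST sets of the non-terminals at (or reachable through a nullable prefix from) the front of some alternative:
  FIRST(P) = { ';', 'g' }

Productions for P:
  P → g Y /: FIRST = { 'g' }
  P → ; / /: FIRST = { ';' }
Productions for Y:
  Y → /: FIRST = { '/' }
  Y → P: FIRST = { ';', 'g' }

All alternatives of each non-terminal have pairwise disjoint FIRST sets.

Answer: No FIRST/FIRST conflicts.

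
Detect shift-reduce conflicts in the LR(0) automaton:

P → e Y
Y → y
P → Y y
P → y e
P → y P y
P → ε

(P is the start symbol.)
Augment with P' → P and build the canonical LR(0) collection (I0 = CLOSURE({[P' → . P]}), then GOTO on every symbol after a dot until no new states appear). It has 11 states:
  I0: { [P → . Y y], [P → . e Y], [P → . y P y], [P → . y e], [P → .], [P' → . P], [Y → . y] }  — shift, reduce
  I1: { [P' → P .] }  — accept
  I2: { [P → Y . y] }  — shift
  I3: { [P → e . Y], [Y → . y] }  — shift
  I4: { [P → . Y y], [P → . e Y], [P → . y P y], [P → . y e], [P → .], [P → y . P y], [P → y . e], [Y → . y], [Y → y .] }  — shift, 2 reduces
  I5: { [P → y P . y] }  — shift
  I6: { [P → e . Y], [P → y e .], [Y → . y] }  — shift, reduce
  I7: { [P → e Y .] }  — reduce
  I8: { [Y → y .] }  — reduce
  I9: { [P → y P y .] }  — reduce
  I10: { [P → Y y .] }  — reduce

I0 contains reduce item [P → .] and shift items [P → . e Y], [P → . y P y], [P → . y e], [Y → . y] — shift-reduce conflict.
I4 contains reduce items [P → .], [Y → y .] and shift items [P → . e Y], [P → . y P y], [P → . y e], [P → y . e], [Y → . y] — shift-reduce conflict.
I6 contains reduce item [P → y e .] and shift item [Y → . y] — shift-reduce conflict.

Answer: Yes — I0: [P → .] vs [P → . e Y]; I4: [P → .] vs [P → . e Y]; I6: [P → y e .] vs [Y → . y]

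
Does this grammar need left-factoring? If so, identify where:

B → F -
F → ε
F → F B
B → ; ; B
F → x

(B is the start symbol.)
Left-factoring is needed when two productions for the same non-terminal
share a common prefix on the right-hand side.

Productions for B:
  B → F -
  B → ; ; B
Productions for F:
  F → ε
  F → F B
  F → x

No common prefixes found.

Answer: No, left-factoring is not needed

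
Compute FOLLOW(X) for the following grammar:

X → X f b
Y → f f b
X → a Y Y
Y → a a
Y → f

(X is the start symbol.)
X is the start symbol, so $ ∈ FOLLOW(X).
In X → X f b: X is followed by f b, add FIRST(f b) \ {ε} = { 'f' }

Taking the union: FOLLOW(X) = { $, 'f' }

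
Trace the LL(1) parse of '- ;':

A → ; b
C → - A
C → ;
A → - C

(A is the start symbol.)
LL(1) parsing maintains a stack (initially the start symbol over $) and the input. At each step: if the stack top is a terminal, match it against the current input token; if it is a non-terminal N, replace it with the RHS of M[N, lookahead] (the unique production whose predict set contains the lookahead).

Stack is shown with the top on the left.

Stack  Input  Action
--------------------
A $    - ; $  output A → - C
- C $  - ; $  match '-'
C $    ; $    output C → ;
; $    ; $    match ';'
$      $      accept

The string is accepted.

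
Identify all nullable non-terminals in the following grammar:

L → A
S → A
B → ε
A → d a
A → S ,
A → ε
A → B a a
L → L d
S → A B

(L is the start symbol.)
A non-terminal is nullable if it can derive ε (the empty string): either it has an ε-production, or it has a production whose right-hand side consists entirely of nullable non-terminals.

ε-productions: B → ε, A → ε
So B, A are immediately nullable.
L → A: every symbol on the right is nullable, so L is nullable too.
S → A: every symbol on the right is nullable, so S is nullable too.
Every non-terminal is now nullable.
Nullable = { 'A', 'B', 'L', 'S' }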